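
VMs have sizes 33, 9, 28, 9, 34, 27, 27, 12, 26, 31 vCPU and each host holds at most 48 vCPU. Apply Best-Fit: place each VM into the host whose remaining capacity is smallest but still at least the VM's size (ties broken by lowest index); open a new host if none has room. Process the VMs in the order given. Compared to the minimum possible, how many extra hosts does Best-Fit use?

Best-Fit: [33,9] [28,9] [34,12] [27] [27] [26] [31] → 7 hosts.
7 VMs exceed 24 vCPU (half the capacity), and no two of those can share a host, so at least 7 hosts are needed.
So 7 is already optimal.

0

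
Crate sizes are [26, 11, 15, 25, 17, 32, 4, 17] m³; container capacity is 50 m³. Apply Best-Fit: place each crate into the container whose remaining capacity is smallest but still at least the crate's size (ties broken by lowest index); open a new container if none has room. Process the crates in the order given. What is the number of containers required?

4 containers

Put 26 m³ in container 1; 24 m³ remain.
Put 11 m³ in container 1; 13 m³ remain.
Put 15 m³ in container 2; 35 m³ remain.
Put 25 m³ in container 2; 10 m³ remain.
Put 17 m³ in container 3; 33 m³ remain.
Put 32 m³ in container 3; 1 m³ remain.
Put 4 m³ in container 2; 6 m³ remain.
Put 17 m³ in container 4; 33 m³ remain.
Final containers: [26,11] [15,25,4] [17,32] [17].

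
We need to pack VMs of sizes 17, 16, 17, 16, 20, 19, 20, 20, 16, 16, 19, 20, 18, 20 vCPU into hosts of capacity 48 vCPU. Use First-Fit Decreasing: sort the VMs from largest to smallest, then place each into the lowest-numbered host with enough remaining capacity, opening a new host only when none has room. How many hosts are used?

Sorted descending: 20, 20, 20, 20, 20, 19, 19, 18, 17, 17, 16, 16, 16, 16.
20 vCPU → host 1 (remaining 28 vCPU)
20 vCPU → host 1 (remaining 8 vCPU)
20 vCPU → host 2 (remaining 28 vCPU)
20 vCPU → host 2 (remaining 8 vCPU)
20 vCPU → host 3 (remaining 28 vCPU)
19 vCPU → host 3 (remaining 9 vCPU)
19 vCPU → host 4 (remaining 29 vCPU)
18 vCPU → host 4 (remaining 11 vCPU)
17 vCPU → host 5 (remaining 31 vCPU)
17 vCPU → host 5 (remaining 14 vCPU)
16 vCPU → host 6 (remaining 32 vCPU)
16 vCPU → host 6 (remaining 16 vCPU)
16 vCPU → host 6 (remaining 0 vCPU)
16 vCPU → host 7 (remaining 32 vCPU)
Final hosts: [20,20] [20,20] [20,19] [19,18] [17,17] [16,16,16] [16].

7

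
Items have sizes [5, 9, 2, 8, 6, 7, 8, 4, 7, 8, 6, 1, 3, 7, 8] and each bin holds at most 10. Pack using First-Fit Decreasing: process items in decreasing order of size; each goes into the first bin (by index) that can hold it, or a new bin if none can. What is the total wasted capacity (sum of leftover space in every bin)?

Sorted descending: 9, 8, 8, 8, 8, 7, 7, 7, 6, 6, 5, 4, 3, 2, 1.
9 → bin 1 (remaining 1)
8 → bin 2 (remaining 2)
8 → bin 3 (remaining 2)
8 → bin 4 (remaining 2)
8 → bin 5 (remaining 2)
7 → bin 6 (remaining 3)
7 → bin 7 (remaining 3)
7 → bin 8 (remaining 3)
6 → bin 9 (remaining 4)
6 → bin 10 (remaining 4)
5 → bin 11 (remaining 5)
4 → bin 9 (remaining 0)
3 → bin 6 (remaining 0)
2 → bin 2 (remaining 0)
1 → bin 1 (remaining 0)
11 bins × 10 = 110; used 89; unused 21.

21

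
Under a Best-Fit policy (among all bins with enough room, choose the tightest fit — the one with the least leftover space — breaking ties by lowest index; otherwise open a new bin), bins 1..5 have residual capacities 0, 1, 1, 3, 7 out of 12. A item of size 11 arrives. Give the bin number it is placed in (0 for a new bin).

0

No bin has ≥ 11 free, so a new bin is opened.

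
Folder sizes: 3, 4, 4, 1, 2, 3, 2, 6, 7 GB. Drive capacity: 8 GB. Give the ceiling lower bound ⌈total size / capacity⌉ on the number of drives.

4 drives

Total size = 3 + 4 + 4 + 1 + 2 + 3 + 2 + 6 + 7 = 32 GB.
⌈32 / 8⌉ = 4.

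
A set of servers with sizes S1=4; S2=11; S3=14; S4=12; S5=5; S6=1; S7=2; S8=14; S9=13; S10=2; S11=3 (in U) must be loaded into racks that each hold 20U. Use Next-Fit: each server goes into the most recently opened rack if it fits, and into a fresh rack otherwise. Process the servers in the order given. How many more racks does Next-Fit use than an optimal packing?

Next-Fit: [4,11] [14] [12,5,1,2] [14] [13,2,3] → 5 racks.
Total size 81U; any packing needs at least ⌈81/20⌉ = 5 racks.
So 5 is already optimal.

0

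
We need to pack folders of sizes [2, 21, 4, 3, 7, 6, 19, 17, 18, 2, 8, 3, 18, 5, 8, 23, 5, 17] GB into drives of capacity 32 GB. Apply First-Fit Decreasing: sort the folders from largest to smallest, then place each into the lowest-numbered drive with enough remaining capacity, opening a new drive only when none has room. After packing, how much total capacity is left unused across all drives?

Sorted descending: 23, 21, 19, 18, 18, 17, 17, 8, 8, 7, 6, 5, 5, 4, 3, 3, 2, 2.
23 GB → drive 1 (remaining 9 GB)
21 GB → drive 2 (remaining 11 GB)
19 GB → drive 3 (remaining 13 GB)
18 GB → drive 4 (remaining 14 GB)
18 GB → drive 5 (remaining 14 GB)
17 GB → drive 6 (remaining 15 GB)
17 GB → drive 7 (remaining 15 GB)
8 GB → drive 1 (remaining 1 GB)
8 GB → drive 2 (remaining 3 GB)
7 GB → drive 3 (remaining 6 GB)
6 GB → drive 3 (remaining 0 GB)
5 GB → drive 4 (remaining 9 GB)
5 GB → drive 4 (remaining 4 GB)
4 GB → drive 4 (remaining 0 GB)
3 GB → drive 2 (remaining 0 GB)
3 GB → drive 5 (remaining 11 GB)
2 GB → drive 5 (remaining 9 GB)
2 GB → drive 5 (remaining 7 GB)
7 drives × 32 GB = 224 GB; used 186 GB; unused 38 GB.

38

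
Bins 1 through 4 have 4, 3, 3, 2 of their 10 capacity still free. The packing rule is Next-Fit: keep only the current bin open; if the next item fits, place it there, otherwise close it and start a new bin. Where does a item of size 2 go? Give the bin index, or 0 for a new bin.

4

Next-Fit only looks at bin 4, which has 2 free.
2 fits there.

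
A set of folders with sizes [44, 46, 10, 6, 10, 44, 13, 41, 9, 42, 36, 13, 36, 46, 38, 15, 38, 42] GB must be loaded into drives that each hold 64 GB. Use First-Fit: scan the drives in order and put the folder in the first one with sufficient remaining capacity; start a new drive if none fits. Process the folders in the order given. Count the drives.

Put 44 GB in drive 1; 20 GB remain.
Put 46 GB in drive 2; 18 GB remain.
Put 10 GB in drive 1; 10 GB remain.
Put 6 GB in drive 1; 4 GB remain.
Put 10 GB in drive 2; 8 GB remain.
Put 44 GB in drive 3; 20 GB remain.
Put 13 GB in drive 3; 7 GB remain.
Put 41 GB in drive 4; 23 GB remain.
Put 9 GB in drive 4; 14 GB remain.
Put 42 GB in drive 5; 22 GB remain.
Put 36 GB in drive 6; 28 GB remain.
Put 13 GB in drive 4; 1 GB remain.
Put 36 GB in drive 7; 28 GB remain.
Put 46 GB in drive 8; 18 GB remain.
Put 38 GB in drive 9; 26 GB remain.
Put 15 GB in drive 5; 7 GB remain.
Put 38 GB in drive 10; 26 GB remain.
Put 42 GB in drive 11; 22 GB remain.
Final drives: [44,10,6] [46,10] [44,13] [41,9,13] [42,15] [36] [36] [46] [38] [38] [42].

11 drives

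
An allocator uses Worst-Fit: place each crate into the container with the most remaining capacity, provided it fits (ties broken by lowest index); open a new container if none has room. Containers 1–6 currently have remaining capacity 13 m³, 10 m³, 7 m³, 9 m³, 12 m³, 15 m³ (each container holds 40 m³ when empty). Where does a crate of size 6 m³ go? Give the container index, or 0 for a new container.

Containers with room: container 1 (13 m³), container 2 (10 m³), container 3 (7 m³), container 4 (9 m³), container 5 (12 m³), container 6 (15 m³).
Most room is container 6 with 15 m³ free.

6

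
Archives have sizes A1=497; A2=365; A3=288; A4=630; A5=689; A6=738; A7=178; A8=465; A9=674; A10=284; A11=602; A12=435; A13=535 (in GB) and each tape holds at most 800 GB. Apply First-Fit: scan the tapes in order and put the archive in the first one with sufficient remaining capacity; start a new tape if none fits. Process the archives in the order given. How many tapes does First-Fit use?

tape 1: place A1 (497 GB), 303 GB left
tape 2: place A2 (365 GB), 435 GB left
tape 1: place A3 (288 GB), 15 GB left
tape 3: place A4 (630 GB), 170 GB left
tape 4: place A5 (689 GB), 111 GB left
tape 5: place A6 (738 GB), 62 GB left
tape 2: place A7 (178 GB), 257 GB left
tape 6: place A8 (465 GB), 335 GB left
tape 7: place A9 (674 GB), 126 GB left
tape 6: place A10 (284 GB), 51 GB left
tape 8: place A11 (602 GB), 198 GB left
tape 9: place A12 (435 GB), 365 GB left
tape 10: place A13 (535 GB), 265 GB left
Final tapes: [497,288] [365,178] [630] [689] [738] [465,284] [674] [602] [435] [535].

10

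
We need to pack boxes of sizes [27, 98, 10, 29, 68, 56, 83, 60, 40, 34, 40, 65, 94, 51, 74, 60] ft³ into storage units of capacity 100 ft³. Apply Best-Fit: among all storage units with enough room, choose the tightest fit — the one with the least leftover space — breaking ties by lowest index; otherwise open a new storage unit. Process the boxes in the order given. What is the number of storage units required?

11 storage units

Put 27 ft³ in storage unit 1; 73 ft³ remain.
Put 98 ft³ in storage unit 2; 2 ft³ remain.
Put 10 ft³ in storage unit 1; 63 ft³ remain.
Put 29 ft³ in storage unit 1; 34 ft³ remain.
Put 68 ft³ in storage unit 3; 32 ft³ remain.
Put 56 ft³ in storage unit 4; 44 ft³ remain.
Put 83 ft³ in storage unit 5; 17 ft³ remain.
Put 60 ft³ in storage unit 6; 40 ft³ remain.
Put 40 ft³ in storage unit 6; 0 ft³ remain.
Put 34 ft³ in storage unit 1; 0 ft³ remain.
Put 40 ft³ in storage unit 4; 4 ft³ remain.
Put 65 ft³ in storage unit 7; 35 ft³ remain.
Put 94 ft³ in storage unit 8; 6 ft³ remain.
Put 51 ft³ in storage unit 9; 49 ft³ remain.
Put 74 ft³ in storage unit 10; 26 ft³ remain.
Put 60 ft³ in storage unit 11; 40 ft³ remain.
Final storage units: [27,10,29,34] [98] [68] [56,40] [83] [60,40] [65] [94] [51] [74] [60].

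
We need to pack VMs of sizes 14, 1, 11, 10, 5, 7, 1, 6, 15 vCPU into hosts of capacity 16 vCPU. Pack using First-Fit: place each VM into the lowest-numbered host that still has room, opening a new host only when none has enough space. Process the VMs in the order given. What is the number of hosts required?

5

14 vCPU → host 1 (remaining 2 vCPU)
1 vCPU → host 1 (remaining 1 vCPU)
11 vCPU → host 2 (remaining 5 vCPU)
10 vCPU → host 3 (remaining 6 vCPU)
5 vCPU → host 2 (remaining 0 vCPU)
7 vCPU → host 4 (remaining 9 vCPU)
1 vCPU → host 1 (remaining 0 vCPU)
6 vCPU → host 3 (remaining 0 vCPU)
15 vCPU → host 5 (remaining 1 vCPU)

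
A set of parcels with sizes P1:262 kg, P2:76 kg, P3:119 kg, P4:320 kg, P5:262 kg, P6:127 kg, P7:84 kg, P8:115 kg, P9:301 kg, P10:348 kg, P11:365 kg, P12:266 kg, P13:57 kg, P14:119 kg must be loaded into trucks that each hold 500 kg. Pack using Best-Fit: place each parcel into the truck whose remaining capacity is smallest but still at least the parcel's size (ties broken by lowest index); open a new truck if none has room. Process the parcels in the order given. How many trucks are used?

7

truck 1: place P1 (262 kg), 238 kg left
truck 1: place P2 (76 kg), 162 kg left
truck 1: place P3 (119 kg), 43 kg left
truck 2: place P4 (320 kg), 180 kg left
truck 3: place P5 (262 kg), 238 kg left
truck 2: place P6 (127 kg), 53 kg left
truck 3: place P7 (84 kg), 154 kg left
truck 3: place P8 (115 kg), 39 kg left
truck 4: place P9 (301 kg), 199 kg left
truck 5: place P10 (348 kg), 152 kg left
truck 6: place P11 (365 kg), 135 kg left
truck 7: place P12 (266 kg), 234 kg left
truck 6: place P13 (57 kg), 78 kg left
truck 5: place P14 (119 kg), 33 kg left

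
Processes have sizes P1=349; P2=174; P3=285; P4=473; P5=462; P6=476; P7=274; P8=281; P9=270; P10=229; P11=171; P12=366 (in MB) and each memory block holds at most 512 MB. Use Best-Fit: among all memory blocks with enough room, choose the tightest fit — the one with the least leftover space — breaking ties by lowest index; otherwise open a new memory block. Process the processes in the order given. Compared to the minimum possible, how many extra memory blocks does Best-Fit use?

0

Best-Fit: [349] [174,285] [473] [462] [476] [274,171] [281,229] [270] [366] → 9 memory blocks.
9 processes exceed 256 MB (half the capacity), and no two of those can share a memory block, so at least 9 memory blocks are needed.
So 9 is already optimal.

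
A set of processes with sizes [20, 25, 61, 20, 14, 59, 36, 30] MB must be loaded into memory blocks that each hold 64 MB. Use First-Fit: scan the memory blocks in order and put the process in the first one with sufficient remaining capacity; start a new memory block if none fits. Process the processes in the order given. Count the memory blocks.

5

memory block 1: place 20 MB, 44 MB left
memory block 1: place 25 MB, 19 MB left
memory block 2: place 61 MB, 3 MB left
memory block 3: place 20 MB, 44 MB left
memory block 1: place 14 MB, 5 MB left
memory block 4: place 59 MB, 5 MB left
memory block 3: place 36 MB, 8 MB left
memory block 5: place 30 MB, 34 MB left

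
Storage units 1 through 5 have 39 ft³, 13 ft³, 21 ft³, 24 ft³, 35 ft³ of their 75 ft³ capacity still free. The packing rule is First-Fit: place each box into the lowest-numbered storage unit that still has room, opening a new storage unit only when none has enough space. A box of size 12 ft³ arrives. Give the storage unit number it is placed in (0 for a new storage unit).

1

Storage units with room: storage unit 1 (39 ft³), storage unit 2 (13 ft³), storage unit 3 (21 ft³), storage unit 4 (24 ft³), storage unit 5 (35 ft³).
The first with room is storage unit 1.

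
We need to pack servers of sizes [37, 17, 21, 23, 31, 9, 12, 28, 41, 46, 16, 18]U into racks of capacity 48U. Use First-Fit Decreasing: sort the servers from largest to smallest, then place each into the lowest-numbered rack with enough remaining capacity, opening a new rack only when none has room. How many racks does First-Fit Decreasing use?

Sorted descending: 46, 41, 37, 31, 28, 23, 21, 18, 17, 16, 12, 9.
Put 46U in rack 1; 2U remain.
Put 41U in rack 2; 7U remain.
Put 37U in rack 3; 11U remain.
Put 31U in rack 4; 17U remain.
Put 28U in rack 5; 20U remain.
Put 23U in rack 6; 25U remain.
Put 21U in rack 6; 4U remain.
Put 18U in rack 5; 2U remain.
Put 17U in rack 4; 0U remain.
Put 16U in rack 7; 32U remain.
Put 12U in rack 7; 20U remain.
Put 9U in rack 3; 2U remain.

7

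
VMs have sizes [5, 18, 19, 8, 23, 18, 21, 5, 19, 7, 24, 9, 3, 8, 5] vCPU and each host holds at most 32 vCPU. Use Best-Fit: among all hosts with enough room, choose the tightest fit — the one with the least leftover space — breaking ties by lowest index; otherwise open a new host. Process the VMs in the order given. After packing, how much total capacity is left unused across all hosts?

5 vCPU → host 1 (remaining 27 vCPU)
18 vCPU → host 1 (remaining 9 vCPU)
19 vCPU → host 2 (remaining 13 vCPU)
8 vCPU → host 1 (remaining 1 vCPU)
23 vCPU → host 3 (remaining 9 vCPU)
18 vCPU → host 4 (remaining 14 vCPU)
21 vCPU → host 5 (remaining 11 vCPU)
5 vCPU → host 3 (remaining 4 vCPU)
19 vCPU → host 6 (remaining 13 vCPU)
7 vCPU → host 5 (remaining 4 vCPU)
24 vCPU → host 7 (remaining 8 vCPU)
9 vCPU → host 2 (remaining 4 vCPU)
3 vCPU → host 2 (remaining 1 vCPU)
8 vCPU → host 7 (remaining 0 vCPU)
5 vCPU → host 6 (remaining 8 vCPU)
7 hosts × 32 vCPU = 224 vCPU; used 192 vCPU; unused 32 vCPU.

32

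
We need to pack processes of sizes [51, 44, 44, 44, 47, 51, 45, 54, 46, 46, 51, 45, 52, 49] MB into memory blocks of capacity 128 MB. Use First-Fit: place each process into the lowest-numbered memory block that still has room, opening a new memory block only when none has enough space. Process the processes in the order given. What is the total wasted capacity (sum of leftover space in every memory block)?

227

Put 51 MB in memory block 1; 77 MB remain.
Put 44 MB in memory block 1; 33 MB remain.
Put 44 MB in memory block 2; 84 MB remain.
Put 44 MB in memory block 2; 40 MB remain.
Put 47 MB in memory block 3; 81 MB remain.
Put 51 MB in memory block 3; 30 MB remain.
Put 45 MB in memory block 4; 83 MB remain.
Put 54 MB in memory block 4; 29 MB remain.
Put 46 MB in memory block 5; 82 MB remain.
Put 46 MB in memory block 5; 36 MB remain.
Put 51 MB in memory block 6; 77 MB remain.
Put 45 MB in memory block 6; 32 MB remain.
Put 52 MB in memory block 7; 76 MB remain.
Put 49 MB in memory block 7; 27 MB remain.
7 memory blocks × 128 MB = 896 MB; used 669 MB; unused 227 MB.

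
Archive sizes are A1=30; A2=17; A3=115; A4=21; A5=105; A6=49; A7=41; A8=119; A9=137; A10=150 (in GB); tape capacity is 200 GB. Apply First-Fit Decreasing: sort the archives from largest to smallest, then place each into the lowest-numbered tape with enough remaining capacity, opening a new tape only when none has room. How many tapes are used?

5

Sorted descending: 150, 137, 119, 115, 105, 49, 41, 30, 21, 17.
150 GB → tape 1 (remaining 50 GB)
137 GB → tape 2 (remaining 63 GB)
119 GB → tape 3 (remaining 81 GB)
115 GB → tape 4 (remaining 85 GB)
105 GB → tape 5 (remaining 95 GB)
49 GB → tape 1 (remaining 1 GB)
41 GB → tape 2 (remaining 22 GB)
30 GB → tape 3 (remaining 51 GB)
21 GB → tape 2 (remaining 1 GB)
17 GB → tape 3 (remaining 34 GB)
Final tapes: [150,49] [137,41,21] [119,30,17] [115] [105].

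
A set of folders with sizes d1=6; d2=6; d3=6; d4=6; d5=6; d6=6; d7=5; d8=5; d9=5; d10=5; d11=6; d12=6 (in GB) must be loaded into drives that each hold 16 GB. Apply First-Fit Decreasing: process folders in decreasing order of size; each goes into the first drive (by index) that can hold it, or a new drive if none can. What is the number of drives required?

6

Sorted descending: 6, 6, 6, 6, 6, 6, 6, 6, 5, 5, 5, 5.
drive 1: place 6 GB, 10 GB left
drive 1: place 6 GB, 4 GB left
drive 2: place 6 GB, 10 GB left
drive 2: place 6 GB, 4 GB left
drive 3: place 6 GB, 10 GB left
drive 3: place 6 GB, 4 GB left
drive 4: place 6 GB, 10 GB left
drive 4: place 6 GB, 4 GB left
drive 5: place 5 GB, 11 GB left
drive 5: place 5 GB, 6 GB left
drive 5: place 5 GB, 1 GB left
drive 6: place 5 GB, 11 GB left
Final drives: [6,6] [6,6] [6,6] [6,6] [5,5,5] [5].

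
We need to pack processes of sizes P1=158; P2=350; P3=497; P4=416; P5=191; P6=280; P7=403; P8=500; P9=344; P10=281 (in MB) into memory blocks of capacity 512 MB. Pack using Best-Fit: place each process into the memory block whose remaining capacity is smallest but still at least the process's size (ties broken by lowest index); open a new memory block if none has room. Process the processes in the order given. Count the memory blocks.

P1 (158 MB) → memory block 1 (remaining 354 MB)
P2 (350 MB) → memory block 1 (remaining 4 MB)
P3 (497 MB) → memory block 2 (remaining 15 MB)
P4 (416 MB) → memory block 3 (remaining 96 MB)
P5 (191 MB) → memory block 4 (remaining 321 MB)
P6 (280 MB) → memory block 4 (remaining 41 MB)
P7 (403 MB) → memory block 5 (remaining 109 MB)
P8 (500 MB) → memory block 6 (remaining 12 MB)
P9 (344 MB) → memory block 7 (remaining 168 MB)
P10 (281 MB) → memory block 8 (remaining 231 MB)
Final memory blocks: [158,350] [497] [416] [191,280] [403] [500] [344] [281].

8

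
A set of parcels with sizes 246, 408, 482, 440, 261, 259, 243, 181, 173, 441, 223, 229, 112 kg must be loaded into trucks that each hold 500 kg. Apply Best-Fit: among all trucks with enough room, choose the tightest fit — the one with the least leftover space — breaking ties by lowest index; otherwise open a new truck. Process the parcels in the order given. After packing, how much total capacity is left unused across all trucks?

802

Put 246 kg in truck 1; 254 kg remain.
Put 408 kg in truck 2; 92 kg remain.
Put 482 kg in truck 3; 18 kg remain.
Put 440 kg in truck 4; 60 kg remain.
Put 261 kg in truck 5; 239 kg remain.
Put 259 kg in truck 6; 241 kg remain.
Put 243 kg in truck 1; 11 kg remain.
Put 181 kg in truck 5; 58 kg remain.
Put 173 kg in truck 6; 68 kg remain.
Put 441 kg in truck 7; 59 kg remain.
Put 223 kg in truck 8; 277 kg remain.
Put 229 kg in truck 8; 48 kg remain.
Put 112 kg in truck 9; 388 kg remain.
9 trucks × 500 kg = 4500 kg; used 3698 kg; unused 802 kg.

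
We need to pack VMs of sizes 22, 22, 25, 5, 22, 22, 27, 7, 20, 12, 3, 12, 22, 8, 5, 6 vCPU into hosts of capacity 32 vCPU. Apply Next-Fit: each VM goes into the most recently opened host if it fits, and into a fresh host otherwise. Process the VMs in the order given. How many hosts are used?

22 vCPU → host 1 (remaining 10 vCPU)
22 vCPU → host 2 (remaining 10 vCPU)
25 vCPU → host 3 (remaining 7 vCPU)
5 vCPU → host 3 (remaining 2 vCPU)
22 vCPU → host 4 (remaining 10 vCPU)
22 vCPU → host 5 (remaining 10 vCPU)
27 vCPU → host 6 (remaining 5 vCPU)
7 vCPU → host 7 (remaining 25 vCPU)
20 vCPU → host 7 (remaining 5 vCPU)
12 vCPU → host 8 (remaining 20 vCPU)
3 vCPU → host 8 (remaining 17 vCPU)
12 vCPU → host 8 (remaining 5 vCPU)
22 vCPU → host 9 (remaining 10 vCPU)
8 vCPU → host 9 (remaining 2 vCPU)
5 vCPU → host 10 (remaining 27 vCPU)
6 vCPU → host 10 (remaining 21 vCPU)

10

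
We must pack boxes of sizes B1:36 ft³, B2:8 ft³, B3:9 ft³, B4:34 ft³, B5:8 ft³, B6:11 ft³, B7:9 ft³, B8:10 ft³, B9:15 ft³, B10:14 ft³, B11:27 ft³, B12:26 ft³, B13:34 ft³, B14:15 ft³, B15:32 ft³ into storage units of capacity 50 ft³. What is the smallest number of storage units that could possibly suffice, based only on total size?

6 storage units

Total size = 36 + 8 + 9 + 34 + 8 + 11 + 9 + 10 + 15 + 14 + 27 + 26 + 34 + 15 + 32 = 288 ft³.
⌈288 / 50⌉ = 6.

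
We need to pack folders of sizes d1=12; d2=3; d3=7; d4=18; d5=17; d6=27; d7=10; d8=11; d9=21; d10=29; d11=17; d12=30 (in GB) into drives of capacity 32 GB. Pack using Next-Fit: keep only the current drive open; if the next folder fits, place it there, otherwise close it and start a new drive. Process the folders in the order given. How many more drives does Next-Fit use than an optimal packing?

2

Next-Fit: [12,3,7] [18] [17] [27] [10,11] [21] [29] [17] [30] → 9 drives.
Total size 202 GB; any packing needs at least ⌈202/32⌉ = 7 drives.
An optimal packing achieves that bound: [30] [29,3] [27] [21,11] [18,12] [17,10] [17,7] → 7 drives.
Excess: 9 − 7 = 2.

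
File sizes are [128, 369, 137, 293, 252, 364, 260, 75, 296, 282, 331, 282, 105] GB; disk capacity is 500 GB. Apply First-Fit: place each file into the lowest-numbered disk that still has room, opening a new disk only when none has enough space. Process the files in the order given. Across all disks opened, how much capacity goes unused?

1326

Put 128 GB in disk 1; 372 GB remain.
Put 369 GB in disk 1; 3 GB remain.
Put 137 GB in disk 2; 363 GB remain.
Put 293 GB in disk 2; 70 GB remain.
Put 252 GB in disk 3; 248 GB remain.
Put 364 GB in disk 4; 136 GB remain.
Put 260 GB in disk 5; 240 GB remain.
Put 75 GB in disk 3; 173 GB remain.
Put 296 GB in disk 6; 204 GB remain.
Put 282 GB in disk 7; 218 GB remain.
Put 331 GB in disk 8; 169 GB remain.
Put 282 GB in disk 9; 218 GB remain.
Put 105 GB in disk 3; 68 GB remain.
9 disks × 500 GB = 4500 GB; used 3174 GB; unused 1326 GB.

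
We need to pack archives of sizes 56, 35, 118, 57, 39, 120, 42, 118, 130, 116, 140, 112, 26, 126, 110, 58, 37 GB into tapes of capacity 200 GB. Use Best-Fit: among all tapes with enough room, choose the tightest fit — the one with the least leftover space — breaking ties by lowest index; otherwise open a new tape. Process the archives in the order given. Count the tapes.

10 tapes

tape 1: place 56 GB, 144 GB left
tape 1: place 35 GB, 109 GB left
tape 2: place 118 GB, 82 GB left
tape 2: place 57 GB, 25 GB left
tape 1: place 39 GB, 70 GB left
tape 3: place 120 GB, 80 GB left
tape 1: place 42 GB, 28 GB left
tape 4: place 118 GB, 82 GB left
tape 5: place 130 GB, 70 GB left
tape 6: place 116 GB, 84 GB left
tape 7: place 140 GB, 60 GB left
tape 8: place 112 GB, 88 GB left
tape 1: place 26 GB, 2 GB left
tape 9: place 126 GB, 74 GB left
tape 10: place 110 GB, 90 GB left
tape 7: place 58 GB, 2 GB left
tape 5: place 37 GB, 33 GB left
Final tapes: [56,35,39,42,26] [118,57] [120] [118] [130,37] [116] [140,58] [112] [126] [110].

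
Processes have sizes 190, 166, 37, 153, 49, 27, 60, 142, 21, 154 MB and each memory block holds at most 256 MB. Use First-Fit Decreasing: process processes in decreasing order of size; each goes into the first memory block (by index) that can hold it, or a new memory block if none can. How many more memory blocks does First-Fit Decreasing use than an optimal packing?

First-Fit Decreasing: [190,60] [166,49,37] [154,27,21] [153] [142] → 5 memory blocks.
5 processes exceed 128 MB (half the capacity), and no two of those can share a memory block, so at least 5 memory blocks are needed.
So 5 is already optimal.

0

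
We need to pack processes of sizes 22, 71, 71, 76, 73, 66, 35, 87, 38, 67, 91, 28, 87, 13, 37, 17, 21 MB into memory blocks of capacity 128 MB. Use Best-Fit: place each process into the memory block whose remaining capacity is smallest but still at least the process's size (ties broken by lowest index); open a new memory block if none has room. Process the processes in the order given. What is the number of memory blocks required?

22 MB → memory block 1 (remaining 106 MB)
71 MB → memory block 1 (remaining 35 MB)
71 MB → memory block 2 (remaining 57 MB)
76 MB → memory block 3 (remaining 52 MB)
73 MB → memory block 4 (remaining 55 MB)
66 MB → memory block 5 (remaining 62 MB)
35 MB → memory block 1 (remaining 0 MB)
87 MB → memory block 6 (remaining 41 MB)
38 MB → memory block 6 (remaining 3 MB)
67 MB → memory block 7 (remaining 61 MB)
91 MB → memory block 8 (remaining 37 MB)
28 MB → memory block 8 (remaining 9 MB)
87 MB → memory block 9 (remaining 41 MB)
13 MB → memory block 9 (remaining 28 MB)
37 MB → memory block 3 (remaining 15 MB)
17 MB → memory block 9 (remaining 11 MB)
21 MB → memory block 4 (remaining 34 MB)

9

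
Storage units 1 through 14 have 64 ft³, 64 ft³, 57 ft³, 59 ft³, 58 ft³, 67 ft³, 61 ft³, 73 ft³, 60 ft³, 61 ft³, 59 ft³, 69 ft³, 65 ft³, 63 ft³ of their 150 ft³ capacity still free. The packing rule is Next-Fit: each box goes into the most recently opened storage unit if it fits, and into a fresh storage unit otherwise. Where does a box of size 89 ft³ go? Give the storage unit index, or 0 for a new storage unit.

Next-Fit only looks at storage unit 14, which has 63 ft³ free.
89 ft³ does not fit, so a new storage unit is opened.

0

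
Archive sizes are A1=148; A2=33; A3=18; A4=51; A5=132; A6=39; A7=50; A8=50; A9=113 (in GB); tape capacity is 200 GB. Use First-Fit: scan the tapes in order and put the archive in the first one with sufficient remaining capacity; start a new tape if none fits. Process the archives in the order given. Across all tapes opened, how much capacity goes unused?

166

tape 1: place A1 (148 GB), 52 GB left
tape 1: place A2 (33 GB), 19 GB left
tape 1: place A3 (18 GB), 1 GB left
tape 2: place A4 (51 GB), 149 GB left
tape 2: place A5 (132 GB), 17 GB left
tape 3: place A6 (39 GB), 161 GB left
tape 3: place A7 (50 GB), 111 GB left
tape 3: place A8 (50 GB), 61 GB left
tape 4: place A9 (113 GB), 87 GB left
4 tapes × 200 GB = 800 GB; used 634 GB; unused 166 GB.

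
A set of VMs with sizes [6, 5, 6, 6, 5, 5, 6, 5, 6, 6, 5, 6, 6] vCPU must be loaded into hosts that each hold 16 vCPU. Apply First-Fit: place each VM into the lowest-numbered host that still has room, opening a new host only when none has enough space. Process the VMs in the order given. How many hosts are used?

6 vCPU → host 1 (remaining 10 vCPU)
5 vCPU → host 1 (remaining 5 vCPU)
6 vCPU → host 2 (remaining 10 vCPU)
6 vCPU → host 2 (remaining 4 vCPU)
5 vCPU → host 1 (remaining 0 vCPU)
5 vCPU → host 3 (remaining 11 vCPU)
6 vCPU → host 3 (remaining 5 vCPU)
5 vCPU → host 3 (remaining 0 vCPU)
6 vCPU → host 4 (remaining 10 vCPU)
6 vCPU → host 4 (remaining 4 vCPU)
5 vCPU → host 5 (remaining 11 vCPU)
6 vCPU → host 5 (remaining 5 vCPU)
6 vCPU → host 6 (remaining 10 vCPU)

6 hosts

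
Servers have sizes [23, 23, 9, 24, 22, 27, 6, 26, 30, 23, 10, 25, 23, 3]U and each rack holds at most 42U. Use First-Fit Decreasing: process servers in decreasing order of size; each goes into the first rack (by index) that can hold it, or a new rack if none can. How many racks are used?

10 racks

Sorted descending: 30, 27, 26, 25, 24, 23, 23, 23, 23, 22, 10, 9, 6, 3.
30U → rack 1 (remaining 12U)
27U → rack 2 (remaining 15U)
26U → rack 3 (remaining 16U)
25U → rack 4 (remaining 17U)
24U → rack 5 (remaining 18U)
23U → rack 6 (remaining 19U)
23U → rack 7 (remaining 19U)
23U → rack 8 (remaining 19U)
23U → rack 9 (remaining 19U)
22U → rack 10 (remaining 20U)
10U → rack 1 (remaining 2U)
9U → rack 2 (remaining 6U)
6U → rack 2 (remaining 0U)
3U → rack 3 (remaining 13U)
Final racks: [30,10] [27,9,6] [26,3] [25] [24] [23] [23] [23] [23] [22].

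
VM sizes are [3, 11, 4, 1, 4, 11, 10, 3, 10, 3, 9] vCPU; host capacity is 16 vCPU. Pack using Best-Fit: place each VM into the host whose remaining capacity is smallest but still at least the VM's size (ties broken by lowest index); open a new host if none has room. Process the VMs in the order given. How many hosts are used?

6

host 1: place 3 vCPU, 13 vCPU left
host 1: place 11 vCPU, 2 vCPU left
host 2: place 4 vCPU, 12 vCPU left
host 1: place 1 vCPU, 1 vCPU left
host 2: place 4 vCPU, 8 vCPU left
host 3: place 11 vCPU, 5 vCPU left
host 4: place 10 vCPU, 6 vCPU left
host 3: place 3 vCPU, 2 vCPU left
host 5: place 10 vCPU, 6 vCPU left
host 4: place 3 vCPU, 3 vCPU left
host 6: place 9 vCPU, 7 vCPU left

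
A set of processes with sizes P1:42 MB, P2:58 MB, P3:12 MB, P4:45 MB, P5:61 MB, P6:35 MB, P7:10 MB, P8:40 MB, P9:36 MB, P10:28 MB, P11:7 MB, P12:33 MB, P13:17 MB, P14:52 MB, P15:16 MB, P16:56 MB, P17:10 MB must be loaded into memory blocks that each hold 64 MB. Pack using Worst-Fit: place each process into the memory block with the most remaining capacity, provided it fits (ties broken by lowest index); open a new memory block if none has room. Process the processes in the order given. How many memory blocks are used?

10

memory block 1: place P1 (42 MB), 22 MB left
memory block 2: place P2 (58 MB), 6 MB left
memory block 1: place P3 (12 MB), 10 MB left
memory block 3: place P4 (45 MB), 19 MB left
memory block 4: place P5 (61 MB), 3 MB left
memory block 5: place P6 (35 MB), 29 MB left
memory block 5: place P7 (10 MB), 19 MB left
memory block 6: place P8 (40 MB), 24 MB left
memory block 7: place P9 (36 MB), 28 MB left
memory block 7: place P10 (28 MB), 0 MB left
memory block 6: place P11 (7 MB), 17 MB left
memory block 8: place P12 (33 MB), 31 MB left
memory block 8: place P13 (17 MB), 14 MB left
memory block 9: place P14 (52 MB), 12 MB left
memory block 3: place P15 (16 MB), 3 MB left
memory block 10: place P16 (56 MB), 8 MB left
memory block 5: place P17 (10 MB), 9 MB left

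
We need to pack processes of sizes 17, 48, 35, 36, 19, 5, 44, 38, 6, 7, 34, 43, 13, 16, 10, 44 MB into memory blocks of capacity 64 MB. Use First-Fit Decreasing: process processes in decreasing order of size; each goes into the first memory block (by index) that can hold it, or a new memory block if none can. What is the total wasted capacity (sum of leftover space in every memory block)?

Sorted descending: 48, 44, 44, 43, 38, 36, 35, 34, 19, 17, 16, 13, 10, 7, 6, 5.
48 MB → memory block 1 (remaining 16 MB)
44 MB → memory block 2 (remaining 20 MB)
44 MB → memory block 3 (remaining 20 MB)
43 MB → memory block 4 (remaining 21 MB)
38 MB → memory block 5 (remaining 26 MB)
36 MB → memory block 6 (remaining 28 MB)
35 MB → memory block 7 (remaining 29 MB)
34 MB → memory block 8 (remaining 30 MB)
19 MB → memory block 2 (remaining 1 MB)
17 MB → memory block 3 (remaining 3 MB)
16 MB → memory block 1 (remaining 0 MB)
13 MB → memory block 4 (remaining 8 MB)
10 MB → memory block 5 (remaining 16 MB)
7 MB → memory block 4 (remaining 1 MB)
6 MB → memory block 5 (remaining 10 MB)
5 MB → memory block 5 (remaining 5 MB)
8 memory blocks × 64 MB = 512 MB; used 415 MB; unused 97 MB.

97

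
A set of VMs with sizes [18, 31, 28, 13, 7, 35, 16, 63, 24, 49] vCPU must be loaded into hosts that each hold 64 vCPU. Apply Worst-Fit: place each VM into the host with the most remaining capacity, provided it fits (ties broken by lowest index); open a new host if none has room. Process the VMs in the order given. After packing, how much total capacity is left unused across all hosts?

100

host 1: place 18 vCPU, 46 vCPU left
host 1: place 31 vCPU, 15 vCPU left
host 2: place 28 vCPU, 36 vCPU left
host 2: place 13 vCPU, 23 vCPU left
host 2: place 7 vCPU, 16 vCPU left
host 3: place 35 vCPU, 29 vCPU left
host 3: place 16 vCPU, 13 vCPU left
host 4: place 63 vCPU, 1 vCPU left
host 5: place 24 vCPU, 40 vCPU left
host 6: place 49 vCPU, 15 vCPU left
6 hosts × 64 vCPU = 384 vCPU; used 284 vCPU; unused 100 vCPU.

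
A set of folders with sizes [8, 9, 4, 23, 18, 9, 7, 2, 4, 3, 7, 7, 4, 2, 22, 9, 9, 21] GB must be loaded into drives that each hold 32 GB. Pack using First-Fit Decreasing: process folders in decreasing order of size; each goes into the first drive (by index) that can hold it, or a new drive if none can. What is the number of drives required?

6 drives

Sorted descending: 23, 22, 21, 18, 9, 9, 9, 9, 8, 7, 7, 7, 4, 4, 4, 3, 2, 2.
drive 1: place 23 GB, 9 GB left
drive 2: place 22 GB, 10 GB left
drive 3: place 21 GB, 11 GB left
drive 4: place 18 GB, 14 GB left
drive 1: place 9 GB, 0 GB left
drive 2: place 9 GB, 1 GB left
drive 3: place 9 GB, 2 GB left
drive 4: place 9 GB, 5 GB left
drive 5: place 8 GB, 24 GB left
drive 5: place 7 GB, 17 GB left
drive 5: place 7 GB, 10 GB left
drive 5: place 7 GB, 3 GB left
drive 4: place 4 GB, 1 GB left
drive 6: place 4 GB, 28 GB left
drive 6: place 4 GB, 24 GB left
drive 5: place 3 GB, 0 GB left
drive 3: place 2 GB, 0 GB left
drive 6: place 2 GB, 22 GB left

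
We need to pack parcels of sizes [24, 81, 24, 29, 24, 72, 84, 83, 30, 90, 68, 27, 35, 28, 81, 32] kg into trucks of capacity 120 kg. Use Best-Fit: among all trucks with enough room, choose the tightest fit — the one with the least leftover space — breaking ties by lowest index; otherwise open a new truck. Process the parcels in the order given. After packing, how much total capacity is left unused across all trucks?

148

Put 24 kg in truck 1; 96 kg remain.
Put 81 kg in truck 1; 15 kg remain.
Put 24 kg in truck 2; 96 kg remain.
Put 29 kg in truck 2; 67 kg remain.
Put 24 kg in truck 2; 43 kg remain.
Put 72 kg in truck 3; 48 kg remain.
Put 84 kg in truck 4; 36 kg remain.
Put 83 kg in truck 5; 37 kg remain.
Put 30 kg in truck 4; 6 kg remain.
Put 90 kg in truck 6; 30 kg remain.
Put 68 kg in truck 7; 52 kg remain.
Put 27 kg in truck 6; 3 kg remain.
Put 35 kg in truck 5; 2 kg remain.
Put 28 kg in truck 2; 15 kg remain.
Put 81 kg in truck 8; 39 kg remain.
Put 32 kg in truck 8; 7 kg remain.
8 trucks × 120 kg = 960 kg; used 812 kg; unused 148 kg.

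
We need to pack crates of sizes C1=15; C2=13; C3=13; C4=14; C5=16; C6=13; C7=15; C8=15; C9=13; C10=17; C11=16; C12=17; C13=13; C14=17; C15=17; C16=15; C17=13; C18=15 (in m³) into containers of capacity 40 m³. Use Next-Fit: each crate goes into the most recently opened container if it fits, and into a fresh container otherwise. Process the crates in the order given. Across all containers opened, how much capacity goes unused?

container 1: place C1 (15 m³), 25 m³ left
container 1: place C2 (13 m³), 12 m³ left
container 2: place C3 (13 m³), 27 m³ left
container 2: place C4 (14 m³), 13 m³ left
container 3: place C5 (16 m³), 24 m³ left
container 3: place C6 (13 m³), 11 m³ left
container 4: place C7 (15 m³), 25 m³ left
container 4: place C8 (15 m³), 10 m³ left
container 5: place C9 (13 m³), 27 m³ left
container 5: place C10 (17 m³), 10 m³ left
container 6: place C11 (16 m³), 24 m³ left
container 6: place C12 (17 m³), 7 m³ left
container 7: place C13 (13 m³), 27 m³ left
container 7: place C14 (17 m³), 10 m³ left
container 8: place C15 (17 m³), 23 m³ left
container 8: place C16 (15 m³), 8 m³ left
container 9: place C17 (13 m³), 27 m³ left
container 9: place C18 (15 m³), 12 m³ left
9 containers × 40 m³ = 360 m³; used 267 m³; unused 93 m³.

93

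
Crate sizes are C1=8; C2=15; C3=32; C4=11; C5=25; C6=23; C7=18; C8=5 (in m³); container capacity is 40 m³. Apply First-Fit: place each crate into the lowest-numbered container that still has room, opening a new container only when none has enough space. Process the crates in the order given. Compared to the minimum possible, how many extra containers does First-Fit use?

1

First-Fit: [8,15,11,5] [32] [25] [23] [18] → 5 containers.
Total size 137 m³; any packing needs at least ⌈137/40⌉ = 4 containers.
An optimal packing achieves that bound: [32,8] [25,15] [23,11,5] [18] → 4 containers.
Excess: 5 − 4 = 1.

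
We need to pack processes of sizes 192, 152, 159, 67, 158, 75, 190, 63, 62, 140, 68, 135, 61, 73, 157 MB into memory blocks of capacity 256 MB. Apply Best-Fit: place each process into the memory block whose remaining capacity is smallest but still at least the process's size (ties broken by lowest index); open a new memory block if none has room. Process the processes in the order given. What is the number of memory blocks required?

192 MB → memory block 1 (remaining 64 MB)
152 MB → memory block 2 (remaining 104 MB)
159 MB → memory block 3 (remaining 97 MB)
67 MB → memory block 3 (remaining 30 MB)
158 MB → memory block 4 (remaining 98 MB)
75 MB → memory block 4 (remaining 23 MB)
190 MB → memory block 5 (remaining 66 MB)
63 MB → memory block 1 (remaining 1 MB)
62 MB → memory block 5 (remaining 4 MB)
140 MB → memory block 6 (remaining 116 MB)
68 MB → memory block 2 (remaining 36 MB)
135 MB → memory block 7 (remaining 121 MB)
61 MB → memory block 6 (remaining 55 MB)
73 MB → memory block 7 (remaining 48 MB)
157 MB → memory block 8 (remaining 99 MB)

8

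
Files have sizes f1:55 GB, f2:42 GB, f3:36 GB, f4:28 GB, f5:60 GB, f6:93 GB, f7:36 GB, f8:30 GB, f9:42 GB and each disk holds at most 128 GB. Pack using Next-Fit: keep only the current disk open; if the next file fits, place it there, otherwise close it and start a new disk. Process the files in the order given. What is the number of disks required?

4 disks

Put f1 (55 GB) in disk 1; 73 GB remain.
Put f2 (42 GB) in disk 1; 31 GB remain.
Put f3 (36 GB) in disk 2; 92 GB remain.
Put f4 (28 GB) in disk 2; 64 GB remain.
Put f5 (60 GB) in disk 2; 4 GB remain.
Put f6 (93 GB) in disk 3; 35 GB remain.
Put f7 (36 GB) in disk 4; 92 GB remain.
Put f8 (30 GB) in disk 4; 62 GB remain.
Put f9 (42 GB) in disk 4; 20 GB remain.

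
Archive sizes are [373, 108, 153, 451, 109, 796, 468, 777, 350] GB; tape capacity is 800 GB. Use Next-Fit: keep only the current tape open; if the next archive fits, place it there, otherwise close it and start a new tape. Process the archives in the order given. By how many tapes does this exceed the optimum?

Next-Fit: [373,108,153] [451,109] [796] [468] [777] [350] → 6 tapes.
Total size 3585 GB; any packing needs at least ⌈3585/800⌉ = 5 tapes.
An optimal packing achieves that bound: [796] [777] [468,153,109] [451,108] [373,350] → 5 tapes.
Excess: 6 − 5 = 1.

1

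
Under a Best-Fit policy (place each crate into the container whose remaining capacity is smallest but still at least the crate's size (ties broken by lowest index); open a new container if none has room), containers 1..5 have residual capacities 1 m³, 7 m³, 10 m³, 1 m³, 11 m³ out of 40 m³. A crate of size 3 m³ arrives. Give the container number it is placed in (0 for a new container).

2

Containers with room: container 2 (7 m³), container 3 (10 m³), container 5 (11 m³).
Tightest fit is container 2 with 7 m³ free.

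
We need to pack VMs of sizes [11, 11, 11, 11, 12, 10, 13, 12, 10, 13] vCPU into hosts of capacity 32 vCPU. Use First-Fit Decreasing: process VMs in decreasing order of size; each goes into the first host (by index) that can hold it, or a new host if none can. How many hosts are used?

4 hosts

Sorted descending: 13, 13, 12, 12, 11, 11, 11, 11, 10, 10.
13 vCPU → host 1 (remaining 19 vCPU)
13 vCPU → host 1 (remaining 6 vCPU)
12 vCPU → host 2 (remaining 20 vCPU)
12 vCPU → host 2 (remaining 8 vCPU)
11 vCPU → host 3 (remaining 21 vCPU)
11 vCPU → host 3 (remaining 10 vCPU)
11 vCPU → host 4 (remaining 21 vCPU)
11 vCPU → host 4 (remaining 10 vCPU)
10 vCPU → host 3 (remaining 0 vCPU)
10 vCPU → host 4 (remaining 0 vCPU)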